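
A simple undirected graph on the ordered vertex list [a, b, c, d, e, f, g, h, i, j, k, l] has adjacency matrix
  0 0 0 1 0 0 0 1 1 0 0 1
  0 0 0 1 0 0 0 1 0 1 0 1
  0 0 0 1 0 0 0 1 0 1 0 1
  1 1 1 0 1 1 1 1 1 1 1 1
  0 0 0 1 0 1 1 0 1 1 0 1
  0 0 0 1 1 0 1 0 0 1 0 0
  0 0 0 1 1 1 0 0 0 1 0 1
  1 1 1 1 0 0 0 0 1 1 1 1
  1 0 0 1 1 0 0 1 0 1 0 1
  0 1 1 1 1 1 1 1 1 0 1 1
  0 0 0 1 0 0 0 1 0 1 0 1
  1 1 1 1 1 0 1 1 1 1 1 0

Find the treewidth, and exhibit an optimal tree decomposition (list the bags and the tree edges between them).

Treewidth 4.
One such decomposition:
Bags: B1 = {d, h, i, j, l}  B2 = {c, d, h, j, l}  B3 = {a, d, h, i, l}  B4 = {d, e, i, j, l}  B5 = {d, e, g, j, l}  B6 = {d, h, j, k, l}  B7 = {d, e, f, g, j}  B8 = {b, d, h, j, l}
Tree: B1–B2, B1–B3, B1–B4, B4–B5, B1–B6, B5–B7, B6–B8

Every bag has size at most 5, so the width is 5 − 1 = 4 and tw(G) ≤ 4. On the other hand G contains the 5-clique {d, e, f, g, j}. A clique must lie in a single bag of any decomposition, so no decomposition can have width below 4. The upper and lower bounds meet at 4, so that is the treewidth.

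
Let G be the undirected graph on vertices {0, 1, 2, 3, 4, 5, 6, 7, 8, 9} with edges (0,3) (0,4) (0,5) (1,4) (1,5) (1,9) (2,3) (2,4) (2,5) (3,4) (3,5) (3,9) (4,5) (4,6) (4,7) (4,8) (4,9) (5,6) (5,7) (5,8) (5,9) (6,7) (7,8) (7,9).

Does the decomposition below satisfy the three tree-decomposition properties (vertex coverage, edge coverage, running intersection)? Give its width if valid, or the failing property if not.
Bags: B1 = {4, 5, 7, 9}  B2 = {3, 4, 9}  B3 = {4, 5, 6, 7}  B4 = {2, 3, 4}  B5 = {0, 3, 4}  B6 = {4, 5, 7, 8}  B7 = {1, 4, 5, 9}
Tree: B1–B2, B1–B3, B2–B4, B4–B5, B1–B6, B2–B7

No — edge (5,3) lies in no bag.

A tree decomposition must satisfy three properties: every vertex lies in some bag; for every edge, both endpoints lie together in some bag; and for every vertex, the bags containing it form a connected subtree. Here edge (5,3) lies in no bag, so the decomposition is invalid.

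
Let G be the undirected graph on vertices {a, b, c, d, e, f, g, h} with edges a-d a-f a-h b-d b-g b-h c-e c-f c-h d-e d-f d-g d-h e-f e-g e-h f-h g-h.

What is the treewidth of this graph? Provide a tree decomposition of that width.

Treewidth 3.
One optimal decomposition is:
Bags: B1 = {d, e, f, h}  B2 = {d, e, g, h}  B3 = {b, d, g, h}  B4 = {c, e, f, h}  B5 = {a, d, f, h}
Tree: B1–B2, B2–B3, B1–B4, B1–B5

The largest bag has 4 vertices, giving width 3; this decomposition certifies tw(G) ≤ 3. On the other hand G contains the 4-clique {d, e, g, h}. A clique must lie in a single bag of any decomposition, so no decomposition can have width below 3. Hence tw(G) = 3 exactly.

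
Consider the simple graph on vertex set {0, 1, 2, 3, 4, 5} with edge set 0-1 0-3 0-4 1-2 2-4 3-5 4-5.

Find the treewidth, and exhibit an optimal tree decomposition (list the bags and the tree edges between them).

Every bag has size at most 3, so the width is 3 − 1 = 2 and tw(G) ≤ 2. The edges 2–1–0–4–2 form a cycle, so G is not a tree and its treewidth is at least 2. Hence tw(G) = 2 exactly.

Treewidth 2.
Bags: B1 = {1, 2, 4}  B2 = {0, 1, 4}  B3 = {0, 4, 5}  B4 = {0, 3, 5}
Tree: B1–B2, B2–B3, B3–B4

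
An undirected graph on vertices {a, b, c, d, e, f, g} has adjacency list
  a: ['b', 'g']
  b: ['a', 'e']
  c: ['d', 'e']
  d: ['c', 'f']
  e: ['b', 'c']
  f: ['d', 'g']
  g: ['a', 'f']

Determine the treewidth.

2

A width-2 tree decomposition is:
Bags: B1 = {c, d, e}  B2 = {b, d, e}  B3 = {a, b, d}  B4 = {a, d, g}  B5 = {d, f, g}
Tree: B1–B2, B2–B3, B3–B4, B4–B5
Every bag has size at most 3, so the width is 3 − 1 = 2 and tw(G) ≤ 2. Since d–c–e–b–a–g–f–d is a cycle in G, G is not acyclic. Forests are exactly the graphs of treewidth ≤ 1, so tw(G) ≥ 2. Therefore the treewidth is 2.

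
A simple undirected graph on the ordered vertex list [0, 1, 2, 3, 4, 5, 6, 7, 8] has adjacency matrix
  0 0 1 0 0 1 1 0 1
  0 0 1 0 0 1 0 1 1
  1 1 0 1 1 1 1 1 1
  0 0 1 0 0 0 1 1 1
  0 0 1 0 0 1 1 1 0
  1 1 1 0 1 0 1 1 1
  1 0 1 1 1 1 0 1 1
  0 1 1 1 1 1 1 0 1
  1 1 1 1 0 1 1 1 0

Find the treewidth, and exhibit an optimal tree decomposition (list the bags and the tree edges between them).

Treewidth 4.
Bags: B1 = {2, 5, 6, 7, 8}  B2 = {2, 3, 6, 7, 8}  B3 = {0, 2, 5, 6, 8}  B4 = {1, 2, 5, 7, 8}  B5 = {2, 4, 5, 6, 7}
Tree: B1–B2, B1–B3, B1–B4, B1–B5

Every bag has size at most 5, so the width is 5 − 1 = 4 and tw(G) ≤ 4. On the other hand G contains the 5-clique {2, 3, 6, 7, 8}. A clique must lie in a single bag of any decomposition, so no decomposition can have width below 4. Therefore the treewidth is 4.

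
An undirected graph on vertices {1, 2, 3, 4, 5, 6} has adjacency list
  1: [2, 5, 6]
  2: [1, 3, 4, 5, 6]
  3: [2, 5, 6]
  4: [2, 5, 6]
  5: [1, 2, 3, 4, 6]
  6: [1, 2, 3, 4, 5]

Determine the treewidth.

3

A width-3 tree decomposition is:
Bags: B1 = {2, 3, 5, 6}  B2 = {1, 2, 5, 6}  B3 = {2, 4, 5, 6}
Tree: B1–B2, B2–B3
Each bag holds 4 vertices, so the decomposition has width 3, which upper-bounds the treewidth. Conversely, {1, 2, 5, 6} is a clique of size 4, and the vertices of any clique must share a bag in every tree decomposition; so some bag has ≥ 4 vertices and tw(G) ≥ 3. Therefore the treewidth is 3.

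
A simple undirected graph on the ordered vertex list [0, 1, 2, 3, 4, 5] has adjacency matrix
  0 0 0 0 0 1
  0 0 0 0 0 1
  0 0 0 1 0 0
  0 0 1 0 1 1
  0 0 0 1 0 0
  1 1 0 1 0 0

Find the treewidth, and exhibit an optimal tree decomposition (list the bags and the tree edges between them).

Treewidth 1.
One such decomposition:
Bags: B1 = {3, 4}  B2 = {3, 5}  B3 = {2, 3}  B4 = {0, 5}  B5 = {1, 5}
Tree: B1–B2, B2–B3, B2–B4, B4–B5

The largest bag has 2 vertices, giving width 1; this decomposition certifies tw(G) ≤ 1. G has an edge, so its treewidth is at least 1. Combining the bounds, tw(G) = 1.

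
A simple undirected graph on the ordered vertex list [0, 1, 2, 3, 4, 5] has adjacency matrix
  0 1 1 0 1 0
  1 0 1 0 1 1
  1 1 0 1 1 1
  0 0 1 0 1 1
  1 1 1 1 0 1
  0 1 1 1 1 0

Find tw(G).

A width-3 tree decomposition is:
Bags: B1 = {0, 1, 2, 4}  B2 = {1, 2, 4, 5}  B3 = {2, 3, 4, 5}
Tree: B1–B2, B2–B3
Each bag holds 4 vertices, so the decomposition has width 3, which upper-bounds the treewidth. Conversely, {0, 1, 2, 4} is a clique of size 4, and the vertices of any clique must share a bag in every tree decomposition; so some bag has ≥ 4 vertices and tw(G) ≥ 3. Combining the bounds, tw(G) = 3.

3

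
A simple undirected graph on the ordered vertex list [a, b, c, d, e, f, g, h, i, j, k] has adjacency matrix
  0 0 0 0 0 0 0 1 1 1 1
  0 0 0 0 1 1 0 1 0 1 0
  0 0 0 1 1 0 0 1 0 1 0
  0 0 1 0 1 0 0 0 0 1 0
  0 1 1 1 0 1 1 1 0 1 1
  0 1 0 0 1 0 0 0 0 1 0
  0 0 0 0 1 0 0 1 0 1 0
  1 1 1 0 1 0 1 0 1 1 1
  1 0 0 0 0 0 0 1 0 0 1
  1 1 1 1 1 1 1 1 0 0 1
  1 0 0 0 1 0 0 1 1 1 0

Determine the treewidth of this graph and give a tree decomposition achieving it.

Treewidth 3.
One such decomposition:
Bags: B1 = {c, d, e, j}  B2 = {c, e, h, j}  B3 = {b, e, h, j}  B4 = {e, h, j, k}  B5 = {b, e, f, j}  B6 = {a, h, j, k}  B7 = {e, g, h, j}  B8 = {a, h, i, k}
Tree: B1–B2, B2–B3, B3–B4, B3–B5, B4–B6, B3–B7, B6–B8

The largest bag has 4 vertices, giving width 3; this decomposition certifies tw(G) ≤ 3. For the lower bound, the 4 vertices {c, d, e, j} are pairwise adjacent, and any tree decomposition puts a clique entirely inside one bag — forcing width ≥ 3. Therefore the treewidth is 3.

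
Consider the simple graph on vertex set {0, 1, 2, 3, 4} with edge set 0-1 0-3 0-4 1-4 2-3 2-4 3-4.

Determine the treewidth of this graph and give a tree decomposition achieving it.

Treewidth 2.
Bags: B1 = {0, 1, 4}  B2 = {0, 3, 4}  B3 = {2, 3, 4}
Tree: B1–B2, B2–B3

Every bag has size at most 3, so the width is 3 − 1 = 2 and tw(G) ≤ 2. On the other hand G contains the 3-clique {0, 1, 4}. A clique must lie in a single bag of any decomposition, so no decomposition can have width below 2. Therefore the treewidth is 2.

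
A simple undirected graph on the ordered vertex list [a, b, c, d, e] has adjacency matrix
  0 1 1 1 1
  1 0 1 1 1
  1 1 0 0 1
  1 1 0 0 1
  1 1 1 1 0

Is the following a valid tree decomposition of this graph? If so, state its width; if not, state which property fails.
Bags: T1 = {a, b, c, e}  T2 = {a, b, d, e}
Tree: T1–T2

Vertex coverage: the bags together contain {a, b, c, d, e}, the full vertex set. Edge coverage: each edge of G has both endpoints in at least one bag. Running intersection: for every vertex, the bags containing it form a connected subtree. All three properties hold, so this is a valid tree decomposition of width max|bag| − 1 = 3, and hence tw(G) ≤ 3.

Yes; width 3.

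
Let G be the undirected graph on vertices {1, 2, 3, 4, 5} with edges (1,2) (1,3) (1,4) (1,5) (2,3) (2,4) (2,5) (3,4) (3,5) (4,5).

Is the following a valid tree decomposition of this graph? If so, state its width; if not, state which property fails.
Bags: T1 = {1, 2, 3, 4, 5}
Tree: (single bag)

Yes; width 4.

Checking the three conditions: (i) the bags cover all of {1, 2, 3, 4, 5}; (ii) for each edge, some bag contains both endpoints; (iii) the bags containing any fixed vertex form a subtree. All hold, so the decomposition is valid with width 5 − 1 = 4.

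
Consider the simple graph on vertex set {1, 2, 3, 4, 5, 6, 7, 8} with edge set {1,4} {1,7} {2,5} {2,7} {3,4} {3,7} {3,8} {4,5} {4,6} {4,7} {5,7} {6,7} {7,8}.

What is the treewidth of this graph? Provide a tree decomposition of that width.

Treewidth 2.
One optimal decomposition is:
Bags: B1 = {4, 5, 7}  B2 = {3, 4, 7}  B3 = {2, 5, 7}  B4 = {3, 7, 8}  B5 = {4, 6, 7}  B6 = {1, 4, 7}
Tree: B1–B2, B1–B3, B2–B4, B2–B5, B5–B6

The largest bag has 3 vertices, giving width 2; this decomposition certifies tw(G) ≤ 2. On the other hand G contains the 3-clique {3, 7, 8}. A clique must lie in a single bag of any decomposition, so no decomposition can have width below 2. Combining the bounds, tw(G) = 2.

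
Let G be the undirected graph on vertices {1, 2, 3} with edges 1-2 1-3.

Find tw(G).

1

A width-1 tree decomposition is:
Bags: B1 = {1, 2}  B2 = {1, 3}
Tree: B1–B2
Every bag has size at most 2, so the width is 2 − 1 = 1 and tw(G) ≤ 1. G has an edge, so its treewidth is at least 1. Therefore the treewidth is 1.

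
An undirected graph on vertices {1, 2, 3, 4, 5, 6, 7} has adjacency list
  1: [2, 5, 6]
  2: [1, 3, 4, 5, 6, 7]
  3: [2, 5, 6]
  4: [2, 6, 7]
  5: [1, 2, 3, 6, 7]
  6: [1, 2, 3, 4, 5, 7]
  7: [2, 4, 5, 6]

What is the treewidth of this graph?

3

A width-3 tree decomposition is:
Bags: B1 = {2, 5, 6, 7}  B2 = {1, 2, 5, 6}  B3 = {2, 4, 6, 7}  B4 = {2, 3, 5, 6}
Tree: B1–B2, B1–B3, B2–B4
Each bag holds 4 vertices, so the decomposition has width 3, which upper-bounds the treewidth. On the other hand G contains the 4-clique {2, 4, 6, 7}. A clique must lie in a single bag of any decomposition, so no decomposition can have width below 3. Combining the bounds, tw(G) = 3.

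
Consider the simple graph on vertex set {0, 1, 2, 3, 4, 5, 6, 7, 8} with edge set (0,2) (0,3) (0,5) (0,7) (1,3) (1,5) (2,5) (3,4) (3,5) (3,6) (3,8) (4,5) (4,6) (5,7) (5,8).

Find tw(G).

A width-2 tree decomposition is:
Bags: B1 = {0, 3, 5}  B2 = {3, 4, 5}  B3 = {3, 4, 6}  B4 = {3, 5, 8}  B5 = {1, 3, 5}  B6 = {0, 5, 7}  B7 = {0, 2, 5}
Tree: B1–B2, B2–B3, B1–B4, B2–B5, B1–B6, B6–B7
Every bag has size at most 3, so the width is 3 − 1 = 2 and tw(G) ≤ 2. On the other hand G contains the 3-clique {0, 2, 5}. A clique must lie in a single bag of any decomposition, so no decomposition can have width below 2. Therefore the treewidth is 2.

2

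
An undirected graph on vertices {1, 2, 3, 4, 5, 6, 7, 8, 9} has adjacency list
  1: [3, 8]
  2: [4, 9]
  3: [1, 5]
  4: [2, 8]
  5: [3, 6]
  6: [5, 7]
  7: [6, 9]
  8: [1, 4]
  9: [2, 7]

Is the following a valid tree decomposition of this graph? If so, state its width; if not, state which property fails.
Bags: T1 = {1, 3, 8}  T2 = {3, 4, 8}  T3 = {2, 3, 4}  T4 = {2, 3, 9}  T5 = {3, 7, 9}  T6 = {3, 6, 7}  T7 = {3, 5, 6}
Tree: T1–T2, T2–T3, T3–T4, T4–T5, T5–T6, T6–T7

Yes; width 2.

Vertex coverage: the bags together contain {1, 2, 3, 4, 5, 6, 7, 8, 9}, the full vertex set. Edge coverage: each edge of G has both endpoints in at least one bag. Running intersection: for every vertex, the bags containing it form a connected subtree. All three properties hold, so this is a valid tree decomposition of width max|bag| − 1 = 2, and hence tw(G) ≤ 2.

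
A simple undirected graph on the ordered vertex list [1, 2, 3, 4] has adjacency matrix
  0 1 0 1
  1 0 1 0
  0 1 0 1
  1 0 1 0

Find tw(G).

A width-2 tree decomposition is:
Bags: B1 = {1, 3, 4}  B2 = {1, 2, 3}
Tree: B1–B2
The largest bag has 3 vertices, giving width 2; this decomposition certifies tw(G) ≤ 2. Since 3–4–1–2–3 is a cycle in G, G is not acyclic. Forests are exactly the graphs of treewidth ≤ 1, so tw(G) ≥ 2. Combining the bounds, tw(G) = 2.

2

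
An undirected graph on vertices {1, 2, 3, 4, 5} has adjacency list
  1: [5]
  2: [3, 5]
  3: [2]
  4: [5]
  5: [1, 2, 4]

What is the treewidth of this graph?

1

A width-1 tree decomposition is:
Bags: B1 = {2, 5}  B2 = {1, 5}  B3 = {4, 5}  B4 = {2, 3}
Tree: B1–B2, B2–B3, B1–B4
Each bag holds 2 vertices, so the decomposition has width 1, which upper-bounds the treewidth. G has an edge, so its treewidth is at least 1. The upper and lower bounds meet at 1, so that is the treewidth.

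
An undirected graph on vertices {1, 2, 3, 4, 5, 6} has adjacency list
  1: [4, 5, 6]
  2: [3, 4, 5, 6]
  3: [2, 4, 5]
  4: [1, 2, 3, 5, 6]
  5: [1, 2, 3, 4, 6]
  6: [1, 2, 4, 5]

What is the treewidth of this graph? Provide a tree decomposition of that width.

Each bag holds 4 vertices, so the decomposition has width 3, which upper-bounds the treewidth. For the lower bound, the 4 vertices {1, 4, 5, 6} are pairwise adjacent, and any tree decomposition puts a clique entirely inside one bag — forcing width ≥ 3. Combining the bounds, tw(G) = 3.

Treewidth 3.
One such decomposition:
Bags: B1 = {2, 4, 5, 6}  B2 = {1, 4, 5, 6}  B3 = {2, 3, 4, 5}
Tree: B1–B2, B1–B3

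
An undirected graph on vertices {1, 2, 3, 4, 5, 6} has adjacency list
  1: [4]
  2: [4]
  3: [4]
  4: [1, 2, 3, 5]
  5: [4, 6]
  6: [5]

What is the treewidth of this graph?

A width-1 tree decomposition is:
Bags: B1 = {4, 5}  B2 = {5, 6}  B3 = {1, 4}  B4 = {2, 4}  B5 = {3, 4}
Tree: B1–B2, B1–B3, B3–B4, B3–B5
Each bag holds 2 vertices, so the decomposition has width 1, which upper-bounds the treewidth. G has an edge, so its treewidth is at least 1. The upper and lower bounds meet at 1, so that is the treewidth.

1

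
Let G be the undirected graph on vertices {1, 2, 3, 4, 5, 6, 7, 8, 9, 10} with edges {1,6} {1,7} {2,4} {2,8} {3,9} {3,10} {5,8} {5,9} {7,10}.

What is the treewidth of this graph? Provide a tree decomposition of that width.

The largest bag has 2 vertices, giving width 1; this decomposition certifies tw(G) ≤ 1. Since G has at least one edge (e.g. 4–2), it is not an edgeless graph, so tw(G) ≥ 1. Therefore the treewidth is 1.

Treewidth 1.
Bags: B1 = {2, 4}  B2 = {2, 8}  B3 = {5, 8}  B4 = {5, 9}  B5 = {3, 9}  B6 = {3, 10}  B7 = {7, 10}  B8 = {1, 7}  B9 = {1, 6}
Tree: B1–B2, B2–B3, B3–B4, B4–B5, B5–B6, B6–B7, B7–B8, B8–B9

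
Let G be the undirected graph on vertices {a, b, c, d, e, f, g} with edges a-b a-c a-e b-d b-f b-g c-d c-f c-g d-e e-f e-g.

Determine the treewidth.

3

A width-3 tree decomposition is:
Bags: B1 = {a, b, c, e}  B2 = {b, c, e, g}  B3 = {b, c, e, f}  B4 = {b, c, d, e}
Tree: B1–B2, B2–B3, B3–B4
The largest bag has 4 vertices, giving width 3; this decomposition certifies tw(G) ≤ 3. For the lower bound: the 4 vertex sets {a,e}, {b,g}, {c}, {f} are disjoint, each induces a connected subgraph, and every pair is joined by at least one edge of G. Contracting each set to a single vertex therefore yields K_{4} as a minor, and since treewidth is minor-monotone, tw(G) ≥ tw(K_{4}) = 3. Hence tw(G) = 3 exactly.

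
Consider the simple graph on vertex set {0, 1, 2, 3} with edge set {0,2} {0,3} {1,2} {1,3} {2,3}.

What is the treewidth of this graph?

2

A width-2 tree decomposition is:
Bags: B1 = {1, 2, 3}  B2 = {0, 2, 3}
Tree: B1–B2
Each bag holds 3 vertices, so the decomposition has width 2, which upper-bounds the treewidth. Conversely, {0, 2, 3} is a clique of size 3, and the vertices of any clique must share a bag in every tree decomposition; so some bag has ≥ 3 vertices and tw(G) ≥ 2. The upper and lower bounds meet at 2, so that is the treewidth.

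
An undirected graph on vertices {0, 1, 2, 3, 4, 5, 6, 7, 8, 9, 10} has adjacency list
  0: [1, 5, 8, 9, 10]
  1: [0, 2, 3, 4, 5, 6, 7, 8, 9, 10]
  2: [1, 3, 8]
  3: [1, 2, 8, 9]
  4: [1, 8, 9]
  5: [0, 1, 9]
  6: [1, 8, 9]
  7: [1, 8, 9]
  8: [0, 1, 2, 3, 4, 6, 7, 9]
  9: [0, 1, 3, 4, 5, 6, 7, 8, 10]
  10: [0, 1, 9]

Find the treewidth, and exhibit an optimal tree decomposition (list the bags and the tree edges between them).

Treewidth 3.
Bags: B1 = {1, 6, 8, 9}  B2 = {1, 4, 8, 9}  B3 = {0, 1, 8, 9}  B4 = {0, 1, 9, 10}  B5 = {1, 3, 8, 9}  B6 = {1, 7, 8, 9}  B7 = {0, 1, 5, 9}  B8 = {1, 2, 3, 8}
Tree: B1–B2, B2–B3, B3–B4, B1–B5, B2–B6, B3–B7, B5–B8

Each bag holds 4 vertices, so the decomposition has width 3, which upper-bounds the treewidth. On the other hand G contains the 4-clique {0, 1, 8, 9}. A clique must lie in a single bag of any decomposition, so no decomposition can have width below 3. Hence tw(G) = 3 exactly.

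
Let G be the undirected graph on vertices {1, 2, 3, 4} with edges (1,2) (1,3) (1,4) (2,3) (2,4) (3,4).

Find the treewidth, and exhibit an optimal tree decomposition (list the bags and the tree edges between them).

Treewidth 3.
One such decomposition:
Bags: B1 = {1, 2, 3, 4}
Tree: (single bag)

With just one bag of size 4, the width is 4 − 1 = 3, so tw(G) ≤ 3. On the other hand G contains the 4-clique {1, 2, 3, 4}. A clique must lie in a single bag of any decomposition, so no decomposition can have width below 3. Combining the bounds, tw(G) = 3.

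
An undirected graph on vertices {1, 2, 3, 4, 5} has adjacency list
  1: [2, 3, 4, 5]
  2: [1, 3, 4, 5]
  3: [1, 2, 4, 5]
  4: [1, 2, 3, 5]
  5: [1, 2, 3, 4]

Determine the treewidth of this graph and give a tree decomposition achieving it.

Treewidth 4.
Bags: B1 = {1, 2, 3, 4, 5}
Tree: (single bag)

With just one bag of size 5, the width is 5 − 1 = 4, so tw(G) ≤ 4. Conversely, {1, 2, 3, 4, 5} is a clique of size 5, and the vertices of any clique must share a bag in every tree decomposition; so some bag has ≥ 5 vertices and tw(G) ≥ 4. The upper and lower bounds meet at 4, so that is the treewidth.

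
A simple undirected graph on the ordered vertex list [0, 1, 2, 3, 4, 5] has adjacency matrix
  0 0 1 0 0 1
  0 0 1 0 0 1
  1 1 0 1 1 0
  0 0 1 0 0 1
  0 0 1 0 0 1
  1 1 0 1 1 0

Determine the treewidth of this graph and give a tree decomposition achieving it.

Treewidth 2.
Bags: B1 = {2, 4, 5}  B2 = {1, 2, 5}  B3 = {0, 2, 5}  B4 = {2, 3, 5}
Tree: B1–B2, B2–B3, B3–B4

Every bag has size at most 3, so the width is 3 − 1 = 2 and tw(G) ≤ 2. The edges 2–4–5–1–2 form a cycle, so G is not a tree and its treewidth is at least 2. The upper and lower bounds meet at 2, so that is the treewidth.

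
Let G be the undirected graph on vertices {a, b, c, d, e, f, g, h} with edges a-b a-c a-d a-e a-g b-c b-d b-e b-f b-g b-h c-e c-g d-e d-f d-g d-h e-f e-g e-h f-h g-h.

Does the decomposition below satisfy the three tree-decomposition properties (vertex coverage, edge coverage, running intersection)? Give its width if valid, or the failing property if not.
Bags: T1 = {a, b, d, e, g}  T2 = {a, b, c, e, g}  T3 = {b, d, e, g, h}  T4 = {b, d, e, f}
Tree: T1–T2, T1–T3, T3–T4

No — edge (h,f) lies in no bag.

A tree decomposition must satisfy three properties: every vertex lies in some bag; for every edge, both endpoints lie together in some bag; and for every vertex, the bags containing it form a connected subtree. Here edge (h,f) lies in no bag, so the decomposition is invalid.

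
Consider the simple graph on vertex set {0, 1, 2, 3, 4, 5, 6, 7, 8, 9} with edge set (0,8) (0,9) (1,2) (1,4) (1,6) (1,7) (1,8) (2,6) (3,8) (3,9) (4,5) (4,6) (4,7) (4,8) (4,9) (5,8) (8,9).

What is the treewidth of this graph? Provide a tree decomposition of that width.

Treewidth 2.
One optimal decomposition is:
Bags: B1 = {4, 8, 9}  B2 = {4, 5, 8}  B3 = {1, 4, 8}  B4 = {1, 4, 6}  B5 = {1, 4, 7}  B6 = {0, 8, 9}  B7 = {3, 8, 9}  B8 = {1, 2, 6}
Tree: B1–B2, B2–B3, B3–B4, B3–B5, B1–B6, B1–B7, B4–B8

The largest bag has 3 vertices, giving width 2; this decomposition certifies tw(G) ≤ 2. On the other hand G contains the 3-clique {0, 8, 9}. A clique must lie in a single bag of any decomposition, so no decomposition can have width below 2. Therefore the treewidth is 2.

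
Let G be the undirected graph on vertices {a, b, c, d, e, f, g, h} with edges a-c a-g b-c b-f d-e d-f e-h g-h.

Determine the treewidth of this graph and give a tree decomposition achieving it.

Treewidth 2.
One optimal decomposition is:
Bags: B1 = {b, d, f}  B2 = {b, c, d}  B3 = {a, c, d}  B4 = {a, d, g}  B5 = {d, g, h}  B6 = {d, e, h}
Tree: B1–B2, B2–B3, B3–B4, B4–B5, B5–B6

The largest bag has 3 vertices, giving width 2; this decomposition certifies tw(G) ≤ 2. The edges d–f–b–c–a–g–h–e–d form a cycle, so G is not a tree and its treewidth is at least 2. Therefore the treewidth is 2.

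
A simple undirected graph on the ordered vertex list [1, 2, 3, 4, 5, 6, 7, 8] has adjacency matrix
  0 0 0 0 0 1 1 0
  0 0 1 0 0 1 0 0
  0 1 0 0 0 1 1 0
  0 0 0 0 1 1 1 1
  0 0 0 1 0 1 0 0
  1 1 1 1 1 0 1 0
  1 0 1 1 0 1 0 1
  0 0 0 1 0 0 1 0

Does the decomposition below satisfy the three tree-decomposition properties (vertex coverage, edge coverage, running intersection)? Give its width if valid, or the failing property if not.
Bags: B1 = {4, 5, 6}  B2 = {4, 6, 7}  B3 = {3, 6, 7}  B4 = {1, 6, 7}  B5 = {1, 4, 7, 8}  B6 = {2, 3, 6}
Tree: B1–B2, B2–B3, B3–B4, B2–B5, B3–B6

A tree decomposition must satisfy three properties: every vertex lies in some bag; for every edge, both endpoints lie together in some bag; and for every vertex, the bags containing it form a connected subtree. Here bags containing vertex 1 are not connected in the tree, so the decomposition is invalid.

No — bags containing vertex 1 are not connected in the tree.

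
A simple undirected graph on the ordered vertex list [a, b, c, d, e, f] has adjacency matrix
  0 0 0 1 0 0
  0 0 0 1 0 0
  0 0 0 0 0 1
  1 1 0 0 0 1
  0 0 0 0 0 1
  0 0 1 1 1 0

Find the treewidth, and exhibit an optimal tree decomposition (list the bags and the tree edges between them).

Treewidth 1.
One optimal decomposition is:
Bags: B1 = {d, f}  B2 = {e, f}  B3 = {c, f}  B4 = {a, d}  B5 = {b, d}
Tree: B1–B2, B1–B3, B1–B4, B4–B5

Every bag has size at most 2, so the width is 2 − 1 = 1 and tw(G) ≤ 1. G has an edge, so its treewidth is at least 1. Hence tw(G) = 1 exactly.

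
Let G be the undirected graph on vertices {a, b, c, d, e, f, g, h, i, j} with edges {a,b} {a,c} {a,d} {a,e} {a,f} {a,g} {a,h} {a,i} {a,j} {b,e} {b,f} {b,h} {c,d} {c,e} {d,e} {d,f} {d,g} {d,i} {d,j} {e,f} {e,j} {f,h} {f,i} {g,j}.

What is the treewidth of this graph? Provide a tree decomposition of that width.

Treewidth 3.
Bags: B1 = {a, d, e, f}  B2 = {a, b, e, f}  B3 = {a, b, f, h}  B4 = {a, d, e, j}  B5 = {a, c, d, e}  B6 = {a, d, f, i}  B7 = {a, d, g, j}
Tree: B1–B2, B2–B3, B1–B4, B4–B5, B1–B6, B4–B7

Each bag holds 4 vertices, so the decomposition has width 3, which upper-bounds the treewidth. On the other hand G contains the 4-clique {a, d, g, j}. A clique must lie in a single bag of any decomposition, so no decomposition can have width below 3. Combining the bounds, tw(G) = 3.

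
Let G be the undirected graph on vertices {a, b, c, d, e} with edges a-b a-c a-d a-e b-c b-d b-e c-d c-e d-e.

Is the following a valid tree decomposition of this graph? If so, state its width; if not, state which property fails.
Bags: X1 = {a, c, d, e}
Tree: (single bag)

No — vertex b appears in no bag.

A tree decomposition must satisfy three properties: every vertex lies in some bag; for every edge, both endpoints lie together in some bag; and for every vertex, the bags containing it form a connected subtree. Here vertex b appears in no bag, so the decomposition is invalid.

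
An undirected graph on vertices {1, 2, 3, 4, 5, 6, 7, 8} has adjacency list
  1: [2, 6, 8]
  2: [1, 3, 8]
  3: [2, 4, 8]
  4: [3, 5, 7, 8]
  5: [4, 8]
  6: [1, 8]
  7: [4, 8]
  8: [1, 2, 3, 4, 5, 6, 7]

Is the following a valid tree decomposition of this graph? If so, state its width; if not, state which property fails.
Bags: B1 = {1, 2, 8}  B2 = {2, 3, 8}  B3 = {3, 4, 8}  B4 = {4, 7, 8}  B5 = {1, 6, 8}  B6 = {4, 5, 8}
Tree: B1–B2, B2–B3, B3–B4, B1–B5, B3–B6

Yes; width 2.

Every vertex of G appears in some bag (union = {1, 2, 3, 4, 5, 6, 7, 8}); every edge is covered by a bag; and for each vertex v the set of bags containing v is connected in the bag tree. The decomposition is therefore valid. The largest bag has 3 vertices, so the width is 2.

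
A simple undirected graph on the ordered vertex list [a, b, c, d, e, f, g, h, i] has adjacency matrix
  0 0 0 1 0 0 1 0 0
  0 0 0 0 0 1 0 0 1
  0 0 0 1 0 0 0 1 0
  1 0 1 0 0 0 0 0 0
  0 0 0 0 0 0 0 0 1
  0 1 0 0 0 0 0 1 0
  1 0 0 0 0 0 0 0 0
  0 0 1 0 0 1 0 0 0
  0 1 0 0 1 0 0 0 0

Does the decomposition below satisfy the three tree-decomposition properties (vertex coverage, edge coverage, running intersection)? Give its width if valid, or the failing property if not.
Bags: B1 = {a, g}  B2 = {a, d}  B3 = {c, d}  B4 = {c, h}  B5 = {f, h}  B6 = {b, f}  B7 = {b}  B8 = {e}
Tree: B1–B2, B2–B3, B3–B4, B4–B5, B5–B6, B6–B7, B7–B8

A tree decomposition must satisfy three properties: every vertex lies in some bag; for every edge, both endpoints lie together in some bag; and for every vertex, the bags containing it form a connected subtree. Here vertex i appears in no bag, so the decomposition is invalid.

No — vertex i appears in no bag.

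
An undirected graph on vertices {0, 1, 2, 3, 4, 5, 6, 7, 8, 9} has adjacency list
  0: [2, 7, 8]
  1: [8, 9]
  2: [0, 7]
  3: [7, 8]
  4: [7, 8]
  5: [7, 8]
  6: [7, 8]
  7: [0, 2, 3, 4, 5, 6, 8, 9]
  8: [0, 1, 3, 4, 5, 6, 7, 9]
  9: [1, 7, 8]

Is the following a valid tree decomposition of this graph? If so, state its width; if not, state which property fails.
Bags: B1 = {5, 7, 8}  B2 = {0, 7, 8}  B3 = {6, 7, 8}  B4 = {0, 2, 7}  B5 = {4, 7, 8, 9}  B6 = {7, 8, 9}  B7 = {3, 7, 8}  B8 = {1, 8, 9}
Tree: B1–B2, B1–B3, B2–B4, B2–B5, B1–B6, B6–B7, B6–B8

A tree decomposition must satisfy three properties: every vertex lies in some bag; for every edge, both endpoints lie together in some bag; and for every vertex, the bags containing it form a connected subtree. Here bags containing vertex 9 are not connected in the tree, so the decomposition is invalid.

No — bags containing vertex 9 are not connected in the tree.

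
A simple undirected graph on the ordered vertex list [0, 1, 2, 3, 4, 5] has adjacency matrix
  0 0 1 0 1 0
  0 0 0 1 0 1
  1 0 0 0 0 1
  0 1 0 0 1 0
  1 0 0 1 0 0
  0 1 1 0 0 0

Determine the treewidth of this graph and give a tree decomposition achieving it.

Treewidth 2.
One optimal decomposition is:
Bags: B1 = {1, 3, 5}  B2 = {2, 3, 5}  B3 = {0, 2, 3}  B4 = {0, 3, 4}
Tree: B1–B2, B2–B3, B3–B4

The largest bag has 3 vertices, giving width 2; this decomposition certifies tw(G) ≤ 2. The edges 3–1–5–2–0–4–3 form a cycle, so G is not a tree and its treewidth is at least 2. Hence tw(G) = 2 exactly.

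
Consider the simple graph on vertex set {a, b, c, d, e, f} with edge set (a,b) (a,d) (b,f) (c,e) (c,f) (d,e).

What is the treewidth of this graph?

2

A width-2 tree decomposition is:
Bags: B1 = {a, b, f}  B2 = {a, d, f}  B3 = {d, e, f}  B4 = {c, e, f}
Tree: B1–B2, B2–B3, B3–B4
The largest bag has 3 vertices, giving width 2; this decomposition certifies tw(G) ≤ 2. For the lower bound, G contains the cycle f–b–a–d–e–c–f, so G is not a forest; only forests have treewidth ≤ 1, hence tw(G) ≥ 2. Combining the bounds, tw(G) = 2.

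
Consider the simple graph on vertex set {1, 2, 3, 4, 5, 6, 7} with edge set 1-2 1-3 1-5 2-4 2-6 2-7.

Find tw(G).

1

A width-1 tree decomposition is:
Bags: B1 = {1, 2}  B2 = {1, 3}  B3 = {1, 5}  B4 = {2, 7}  B5 = {2, 6}  B6 = {2, 4}
Tree: B1–B2, B1–B3, B1–B4, B1–B5, B5–B6
Each bag holds 2 vertices, so the decomposition has width 1, which upper-bounds the treewidth. Any graph with an edge has treewidth ≥ 1, and G has the edge 1–2. The upper and lower bounds meet at 1, so that is the treewidth.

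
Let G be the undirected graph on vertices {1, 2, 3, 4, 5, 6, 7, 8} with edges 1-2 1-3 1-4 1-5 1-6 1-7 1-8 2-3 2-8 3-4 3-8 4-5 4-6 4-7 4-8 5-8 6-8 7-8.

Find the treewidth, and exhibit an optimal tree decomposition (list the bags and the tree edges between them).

Treewidth 3.
Bags: B1 = {1, 4, 6, 8}  B2 = {1, 4, 5, 8}  B3 = {1, 3, 4, 8}  B4 = {1, 2, 3, 8}  B5 = {1, 4, 7, 8}
Tree: B1–B2, B2–B3, B3–B4, B2–B5

The largest bag has 4 vertices, giving width 3; this decomposition certifies tw(G) ≤ 3. Conversely, {1, 2, 3, 8} is a clique of size 4, and the vertices of any clique must share a bag in every tree decomposition; so some bag has ≥ 4 vertices and tw(G) ≥ 3. Therefore the treewidth is 3.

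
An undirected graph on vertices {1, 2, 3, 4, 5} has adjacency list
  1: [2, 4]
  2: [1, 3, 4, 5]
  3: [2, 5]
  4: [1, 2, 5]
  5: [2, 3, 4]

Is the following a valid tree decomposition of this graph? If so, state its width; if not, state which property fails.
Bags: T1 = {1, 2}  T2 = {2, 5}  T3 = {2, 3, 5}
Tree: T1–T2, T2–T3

No — vertex 4 appears in no bag.

A tree decomposition must satisfy three properties: every vertex lies in some bag; for every edge, both endpoints lie together in some bag; and for every vertex, the bags containing it form a connected subtree. Here vertex 4 appears in no bag, so the decomposition is invalid.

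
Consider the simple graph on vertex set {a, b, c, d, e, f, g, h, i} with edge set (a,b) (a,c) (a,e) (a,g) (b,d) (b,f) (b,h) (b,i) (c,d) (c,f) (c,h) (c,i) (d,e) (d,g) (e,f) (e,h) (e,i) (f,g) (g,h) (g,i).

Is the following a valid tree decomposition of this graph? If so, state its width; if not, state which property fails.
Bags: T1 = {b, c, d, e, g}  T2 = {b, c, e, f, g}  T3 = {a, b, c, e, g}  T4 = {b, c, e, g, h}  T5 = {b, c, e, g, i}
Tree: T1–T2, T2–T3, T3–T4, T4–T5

Checking the three conditions: (i) the bags cover all of {a, b, c, d, e, f, g, h, i}; (ii) for each edge, some bag contains both endpoints; (iii) the bags containing any fixed vertex form a subtree. All hold, so the decomposition is valid with width 5 − 1 = 4.

Yes; width 4.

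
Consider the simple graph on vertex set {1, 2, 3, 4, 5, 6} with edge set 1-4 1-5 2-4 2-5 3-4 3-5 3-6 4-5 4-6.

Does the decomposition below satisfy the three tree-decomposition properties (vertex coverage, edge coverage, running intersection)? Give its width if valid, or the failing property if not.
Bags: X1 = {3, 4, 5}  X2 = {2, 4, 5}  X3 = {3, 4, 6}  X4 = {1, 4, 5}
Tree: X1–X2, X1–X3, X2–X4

Yes; width 2.

Every vertex of G appears in some bag (union = {1, 2, 3, 4, 5, 6}); every edge is covered by a bag; and for each vertex v the set of bags containing v is connected in the bag tree. The decomposition is therefore valid. The largest bag has 3 vertices, so the width is 2.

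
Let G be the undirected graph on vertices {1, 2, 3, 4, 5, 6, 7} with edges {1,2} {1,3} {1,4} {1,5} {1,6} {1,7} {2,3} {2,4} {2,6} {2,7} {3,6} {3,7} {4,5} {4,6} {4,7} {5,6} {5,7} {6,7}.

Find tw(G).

4

A width-4 tree decomposition is:
Bags: B1 = {1, 4, 5, 6, 7}  B2 = {1, 2, 4, 6, 7}  B3 = {1, 2, 3, 6, 7}
Tree: B1–B2, B2–B3
Each bag holds 5 vertices, so the decomposition has width 4, which upper-bounds the treewidth. On the other hand G contains the 5-clique {1, 2, 3, 6, 7}. A clique must lie in a single bag of any decomposition, so no decomposition can have width below 4. Hence tw(G) = 4 exactly.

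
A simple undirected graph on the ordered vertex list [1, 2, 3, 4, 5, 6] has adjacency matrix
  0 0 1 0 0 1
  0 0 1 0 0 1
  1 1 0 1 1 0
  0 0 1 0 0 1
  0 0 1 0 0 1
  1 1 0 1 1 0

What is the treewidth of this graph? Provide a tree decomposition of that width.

Treewidth 2.
One such decomposition:
Bags: B1 = {1, 3, 6}  B2 = {3, 5, 6}  B3 = {2, 3, 6}  B4 = {3, 4, 6}
Tree: B1–B2, B2–B3, B3–B4

The largest bag has 3 vertices, giving width 2; this decomposition certifies tw(G) ≤ 2. For the lower bound, G contains the cycle 6–1–3–5–6, so G is not a forest; only forests have treewidth ≤ 1, hence tw(G) ≥ 2. Combining the bounds, tw(G) = 2.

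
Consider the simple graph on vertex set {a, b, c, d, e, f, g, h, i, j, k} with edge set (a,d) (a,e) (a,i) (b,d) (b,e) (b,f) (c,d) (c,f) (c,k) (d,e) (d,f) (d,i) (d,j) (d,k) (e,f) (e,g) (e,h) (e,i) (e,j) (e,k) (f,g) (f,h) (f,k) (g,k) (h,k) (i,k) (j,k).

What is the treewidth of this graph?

A width-3 tree decomposition is:
Bags: B1 = {d, e, f, k}  B2 = {b, d, e, f}  B3 = {d, e, i, k}  B4 = {c, d, f, k}  B5 = {a, d, e, i}  B6 = {e, f, g, k}  B7 = {d, e, j, k}  B8 = {e, f, h, k}
Tree: B1–B2, B1–B3, B1–B4, B3–B5, B1–B6, B3–B7, B6–B8
Each bag holds 4 vertices, so the decomposition has width 3, which upper-bounds the treewidth. On the other hand G contains the 4-clique {a, d, e, i}. A clique must lie in a single bag of any decomposition, so no decomposition can have width below 3. Therefore the treewidth is 3.

3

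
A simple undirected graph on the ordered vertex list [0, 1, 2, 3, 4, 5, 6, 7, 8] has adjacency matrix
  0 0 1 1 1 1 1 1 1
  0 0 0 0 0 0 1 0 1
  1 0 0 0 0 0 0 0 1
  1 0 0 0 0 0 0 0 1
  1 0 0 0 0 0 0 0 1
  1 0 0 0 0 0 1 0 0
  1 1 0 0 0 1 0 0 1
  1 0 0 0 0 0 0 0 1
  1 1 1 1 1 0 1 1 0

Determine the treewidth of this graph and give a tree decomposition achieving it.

Every bag has size at most 3, so the width is 3 − 1 = 2 and tw(G) ≤ 2. Conversely, {0, 2, 8} is a clique of size 3, and the vertices of any clique must share a bag in every tree decomposition; so some bag has ≥ 3 vertices and tw(G) ≥ 2. Combining the bounds, tw(G) = 2.

Treewidth 2.
One such decomposition:
Bags: B1 = {0, 3, 8}  B2 = {0, 6, 8}  B3 = {0, 7, 8}  B4 = {0, 4, 8}  B5 = {1, 6, 8}  B6 = {0, 2, 8}  B7 = {0, 5, 6}
Tree: B1–B2, B1–B3, B1–B4, B2–B5, B3–B6, B2–B7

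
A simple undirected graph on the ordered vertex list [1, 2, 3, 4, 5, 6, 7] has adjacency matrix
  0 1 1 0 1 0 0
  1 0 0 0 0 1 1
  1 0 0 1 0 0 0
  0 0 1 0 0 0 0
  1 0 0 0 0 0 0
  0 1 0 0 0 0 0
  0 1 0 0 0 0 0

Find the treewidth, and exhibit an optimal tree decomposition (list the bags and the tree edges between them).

Treewidth 1.
One such decomposition:
Bags: B1 = {1, 3}  B2 = {1, 2}  B3 = {1, 5}  B4 = {2, 7}  B5 = {2, 6}  B6 = {3, 4}
Tree: B1–B2, B1–B3, B2–B4, B4–B5, B1–B6

The largest bag has 2 vertices, giving width 1; this decomposition certifies tw(G) ≤ 1. G has an edge, so its treewidth is at least 1. Combining the bounds, tw(G) = 1.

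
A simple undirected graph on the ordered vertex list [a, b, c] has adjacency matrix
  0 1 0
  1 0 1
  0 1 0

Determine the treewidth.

1

A width-1 tree decomposition is:
Bags: B1 = {b, c}  B2 = {a, b}
Tree: B1–B2
Every bag has size at most 2, so the width is 2 − 1 = 1 and tw(G) ≤ 1. Since G has at least one edge (e.g. c–b), it is not an edgeless graph, so tw(G) ≥ 1. The upper and lower bounds meet at 1, so that is the treewidth.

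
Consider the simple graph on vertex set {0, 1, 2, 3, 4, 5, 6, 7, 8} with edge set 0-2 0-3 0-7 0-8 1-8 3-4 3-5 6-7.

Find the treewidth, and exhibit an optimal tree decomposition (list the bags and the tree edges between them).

Every bag has size at most 2, so the width is 2 − 1 = 1 and tw(G) ≤ 1. Since G has at least one edge (e.g. 8–0), it is not an edgeless graph, so tw(G) ≥ 1. Combining the bounds, tw(G) = 1.

Treewidth 1.
One such decomposition:
Bags: B1 = {0, 8}  B2 = {0, 7}  B3 = {0, 3}  B4 = {1, 8}  B5 = {0, 2}  B6 = {3, 4}  B7 = {6, 7}  B8 = {3, 5}
Tree: B1–B2, B1–B3, B1–B4, B3–B5, B3–B6, B2–B7, B6–B8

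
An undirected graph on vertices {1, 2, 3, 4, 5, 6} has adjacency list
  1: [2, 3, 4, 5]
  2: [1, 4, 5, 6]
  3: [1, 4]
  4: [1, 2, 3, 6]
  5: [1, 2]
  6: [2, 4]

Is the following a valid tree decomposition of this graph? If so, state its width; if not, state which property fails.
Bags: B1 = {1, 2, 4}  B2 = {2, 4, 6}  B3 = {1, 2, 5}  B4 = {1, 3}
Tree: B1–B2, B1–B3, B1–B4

No — edge (4,3) lies in no bag.

A tree decomposition must satisfy three properties: every vertex lies in some bag; for every edge, both endpoints lie together in some bag; and for every vertex, the bags containing it form a connected subtree. Here edge (4,3) lies in no bag, so the decomposition is invalid.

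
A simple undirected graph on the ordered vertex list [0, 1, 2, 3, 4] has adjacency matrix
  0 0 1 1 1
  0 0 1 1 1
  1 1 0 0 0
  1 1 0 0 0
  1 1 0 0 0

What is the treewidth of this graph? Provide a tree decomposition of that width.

Each bag holds 3 vertices, so the decomposition has width 2, which upper-bounds the treewidth. Since 4–1–3–0–4 is a cycle in G, G is not acyclic. Forests are exactly the graphs of treewidth ≤ 1, so tw(G) ≥ 2. Hence tw(G) = 2 exactly.

Treewidth 2.
Bags: B1 = {0, 1, 4}  B2 = {0, 1, 3}  B3 = {0, 1, 2}
Tree: B1–B2, B2–B3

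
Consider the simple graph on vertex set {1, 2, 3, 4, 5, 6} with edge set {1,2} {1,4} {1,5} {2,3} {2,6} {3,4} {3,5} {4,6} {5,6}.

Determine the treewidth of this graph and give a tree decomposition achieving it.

Every bag has size at most 4, so the width is 4 − 1 = 3 and tw(G) ≤ 3. For the lower bound: the 4 vertex sets {2,3}, {1,5}, {6}, {4} are disjoint, each induces a connected subgraph, and every pair is joined by at least one edge of G. Contracting each set to a single vertex therefore yields K_{4} as a minor, and since treewidth is minor-monotone, tw(G) ≥ tw(K_{4}) = 3. Combining the bounds, tw(G) = 3.

Treewidth 3.
One optimal decomposition is:
Bags: B1 = {1, 2, 3, 6}  B2 = {1, 3, 5, 6}  B3 = {1, 3, 4, 6}
Tree: B1–B2, B2–B3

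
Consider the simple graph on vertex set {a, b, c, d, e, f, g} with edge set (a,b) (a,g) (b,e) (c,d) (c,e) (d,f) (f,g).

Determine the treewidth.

2

A width-2 tree decomposition is:
Bags: B1 = {c, d, f}  B2 = {c, e, f}  B3 = {b, e, f}  B4 = {a, b, f}  B5 = {a, f, g}
Tree: B1–B2, B2–B3, B3–B4, B4–B5
Every bag has size at most 3, so the width is 3 − 1 = 2 and tw(G) ≤ 2. Since f–d–c–e–b–a–g–f is a cycle in G, G is not acyclic. Forests are exactly the graphs of treewidth ≤ 1, so tw(G) ≥ 2. Hence tw(G) = 2 exactly.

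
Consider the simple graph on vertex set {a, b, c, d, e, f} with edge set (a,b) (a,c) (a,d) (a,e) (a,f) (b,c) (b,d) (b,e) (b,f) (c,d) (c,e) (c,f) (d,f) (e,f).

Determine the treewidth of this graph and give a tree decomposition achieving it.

Every bag has size at most 5, so the width is 5 − 1 = 4 and tw(G) ≤ 4. Conversely, {a, b, c, d, f} is a clique of size 5, and the vertices of any clique must share a bag in every tree decomposition; so some bag has ≥ 5 vertices and tw(G) ≥ 4. Therefore the treewidth is 4.

Treewidth 4.
One optimal decomposition is:
Bags: B1 = {a, b, c, e, f}  B2 = {a, b, c, d, f}
Tree: B1–B2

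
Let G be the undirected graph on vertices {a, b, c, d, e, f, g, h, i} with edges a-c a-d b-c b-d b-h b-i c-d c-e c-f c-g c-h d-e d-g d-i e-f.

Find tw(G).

A width-2 tree decomposition is:
Bags: B1 = {b, c, d}  B2 = {b, d, i}  B3 = {a, c, d}  B4 = {b, c, h}  B5 = {c, d, g}  B6 = {c, d, e}  B7 = {c, e, f}
Tree: B1–B2, B1–B3, B1–B4, B3–B5, B5–B6, B6–B7
Each bag holds 3 vertices, so the decomposition has width 2, which upper-bounds the treewidth. On the other hand G contains the 3-clique {c, d, g}. A clique must lie in a single bag of any decomposition, so no decomposition can have width below 2. Hence tw(G) = 2 exactly.

2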